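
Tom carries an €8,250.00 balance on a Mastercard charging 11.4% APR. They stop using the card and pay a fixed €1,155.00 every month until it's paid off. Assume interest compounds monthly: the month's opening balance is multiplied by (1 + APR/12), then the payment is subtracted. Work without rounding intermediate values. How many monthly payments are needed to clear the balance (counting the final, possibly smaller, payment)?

8 payments

Monthly rate r = 11.4%/12 = 0.95% = 0.0095.
Recurrence: B ← B·(1+r) − €1,155.00.
Month 1: interest €78.38; balance after payment €7,173.38.
Month 2: interest €68.15; balance after payment €6,086.52.
Closed form: n = −ln(1 − rB₀/P)/ln(1+r) = −ln(0.93214)/ln(1.0095) ≈ 7.432, so the balance reaches zero during payment 8.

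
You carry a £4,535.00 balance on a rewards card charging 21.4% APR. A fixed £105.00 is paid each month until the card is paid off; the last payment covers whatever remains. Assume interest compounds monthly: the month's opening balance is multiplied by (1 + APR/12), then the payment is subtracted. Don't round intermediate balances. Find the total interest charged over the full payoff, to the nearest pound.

Monthly rate r = 21.4%/12 = 1.78333% = 0.0178333.
Payoff takes n = ⌈−ln(1 − rB₀/P)/ln(1+r)⌉ = ⌈83.201⌉ = 84 payments; the last is £21.26.
Total paid = 83·£105.00 + £21.26 = £8,736.26.
Total interest = total paid − principal = £8,736.26 − £4,535.00 = £4,201.26.

£4,201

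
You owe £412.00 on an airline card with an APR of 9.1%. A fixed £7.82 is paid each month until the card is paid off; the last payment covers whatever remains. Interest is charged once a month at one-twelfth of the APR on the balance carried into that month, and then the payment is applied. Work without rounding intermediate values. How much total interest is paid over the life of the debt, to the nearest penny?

Monthly rate r = 9.1%/12 = 0.758333% = 0.00758333.
Payoff takes n = ⌈−ln(1 − rB₀/P)/ln(1+r)⌉ = ⌈67.513⌉ = 68 payments; the last is £4.02.
Total paid = 67·£7.82 + £4.02 = £527.96.
Total interest = total paid − principal = £527.96 − £412.00 = £115.96.

£115.96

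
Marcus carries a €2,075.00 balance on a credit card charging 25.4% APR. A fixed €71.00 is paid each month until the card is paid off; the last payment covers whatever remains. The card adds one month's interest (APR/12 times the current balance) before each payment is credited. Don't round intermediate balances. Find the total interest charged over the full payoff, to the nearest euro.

€1,192

Monthly rate r = 25.4%/12 = 2.11667% = 0.0211667.
Payoff takes n = ⌈−ln(1 − rB₀/P)/ln(1+r)⌉ = ⌈46.020⌉ = 47 payments; the last is €1.40.
Total paid = 46·€71.00 + €1.40 = €3,267.40.
Total interest = total paid − principal = €3,267.40 − €2,075.00 = €1,192.40.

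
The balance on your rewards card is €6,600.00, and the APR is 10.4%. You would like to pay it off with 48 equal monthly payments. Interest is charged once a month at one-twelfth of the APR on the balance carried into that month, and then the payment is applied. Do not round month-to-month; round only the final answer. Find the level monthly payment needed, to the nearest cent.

Monthly rate r = 10.4%/12 = 0.866667% = 0.00866667.
Level-payment amortization: P = B₀·r / (1 − (1+r)^(−n)) = 6600.00·0.00866667 / (1 − 1.00867^(−48)).
Denominator 1 − (1+r)^(−48) = 0.339136312.
P = 57.2 / 0.339136312 ≈ 168.66.

€168.66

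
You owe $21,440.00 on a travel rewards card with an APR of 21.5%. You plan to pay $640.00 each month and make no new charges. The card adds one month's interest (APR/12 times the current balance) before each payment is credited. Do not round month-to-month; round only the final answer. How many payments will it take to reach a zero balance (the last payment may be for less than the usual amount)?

52 months

Monthly rate r = 21.5%/12 = 1.79167% = 0.0179167.
Recurrence: B ← B·(1+r) − $640.00.
Month 1: interest $384.13; balance after payment $21,184.13.
Month 2: interest $379.55; balance after payment $20,923.68.
Closed form: n = −ln(1 − rB₀/P)/ln(1+r) = −ln(0.39979)/ln(1.01792) ≈ 51.628, so the balance reaches zero during payment 52.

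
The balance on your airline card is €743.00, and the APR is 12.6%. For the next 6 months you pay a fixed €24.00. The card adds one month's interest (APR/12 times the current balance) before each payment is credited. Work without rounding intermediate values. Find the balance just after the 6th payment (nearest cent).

€643.22

Monthly rate r = 12.6%/12 = 1.05% = 0.0105.
Each month: B ← B·(1+r) − €24.00.
Month 1: interest €7.80; balance after payment €726.80.
Month 2: interest €7.63; balance after payment €710.43.
Month 3: interest €7.46; balance after payment €693.89.
Month 4: interest €7.29; balance after payment €677.18.
Month 5: interest €7.11; balance after payment €660.29.
Month 6: interest €6.93; balance after payment €643.22.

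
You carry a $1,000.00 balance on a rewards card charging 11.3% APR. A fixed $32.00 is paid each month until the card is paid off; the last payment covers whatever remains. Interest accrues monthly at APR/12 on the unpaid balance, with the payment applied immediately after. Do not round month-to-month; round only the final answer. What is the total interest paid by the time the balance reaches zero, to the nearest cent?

Monthly rate r = 11.3%/12 = 0.941667% = 0.00941667.
Payoff takes n = ⌈−ln(1 − rB₀/P)/ln(1+r)⌉ = ⌈37.185⌉ = 38 payments; the last is $5.95.
Total paid = 37·$32.00 + $5.95 = $1,189.95.
Total interest = total paid − principal = $1,189.95 − $1,000.00 = $189.95.

$189.95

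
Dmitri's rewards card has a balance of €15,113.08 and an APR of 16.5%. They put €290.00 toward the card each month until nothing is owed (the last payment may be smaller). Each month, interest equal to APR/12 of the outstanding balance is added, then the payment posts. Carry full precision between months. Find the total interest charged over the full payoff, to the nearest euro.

Monthly rate r = 16.5%/12 = 1.375% = 0.01375.
Payoff takes n = ⌈−ln(1 − rB₀/P)/ln(1+r)⌉ = ⌈92.322⌉ = 93 payments; the last is €93.92.
Total paid = 92·€290.00 + €93.92 = €26,773.92.
Total interest = total paid − principal = €26,773.92 − €15,113.08 = €11,660.84.

€11,661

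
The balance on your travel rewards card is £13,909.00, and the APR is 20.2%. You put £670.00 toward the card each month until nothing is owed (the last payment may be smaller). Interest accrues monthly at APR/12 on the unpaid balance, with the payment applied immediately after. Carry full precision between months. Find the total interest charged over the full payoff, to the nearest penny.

£3,348.32

Monthly rate r = 20.2%/12 = 1.68333% = 0.0168333.
Payoff takes n = ⌈−ln(1 − rB₀/P)/ln(1+r)⌉ = ⌈25.756⌉ = 26 payments; the last is £507.32.
Total paid = 25·£670.00 + £507.32 = £17,257.32.
Total interest = total paid − principal = £17,257.32 − £13,909.00 = £3,348.32.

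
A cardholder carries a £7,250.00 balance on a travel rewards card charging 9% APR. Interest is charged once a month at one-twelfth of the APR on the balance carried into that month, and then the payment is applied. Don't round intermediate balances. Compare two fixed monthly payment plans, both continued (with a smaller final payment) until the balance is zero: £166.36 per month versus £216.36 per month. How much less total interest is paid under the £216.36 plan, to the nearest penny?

£430.84

Monthly rate r = 9%/12 = 0.75% = 0.0075.
At £166.36/mo: n = ⌈−ln(1 − rB₀/P)/ln(1+r)⌉ = 53 payments (last £161.31); total interest = total paid − £7,250.00 = £1,562.03.
At £216.36/mo: 39 payments (last £159.51); total interest £1,131.19.
Interest saved = £1,562.03 − £1,131.19 = £430.84.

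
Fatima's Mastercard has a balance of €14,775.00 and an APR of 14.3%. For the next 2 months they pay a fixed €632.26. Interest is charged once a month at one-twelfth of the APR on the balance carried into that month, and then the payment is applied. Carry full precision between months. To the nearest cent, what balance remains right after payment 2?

Monthly rate r = 14.3%/12 = 1.19167% = 0.0119167.
Each month: B ← B·(1+r) − €632.26.
Month 1: interest €176.07; balance after payment €14,318.81.
Month 2: interest €170.63; balance after payment €13,857.18.

€13,857.18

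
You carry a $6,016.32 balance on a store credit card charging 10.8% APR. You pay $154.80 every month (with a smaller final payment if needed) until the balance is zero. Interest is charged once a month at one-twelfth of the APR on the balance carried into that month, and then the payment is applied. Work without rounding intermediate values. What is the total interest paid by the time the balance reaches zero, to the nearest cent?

$1,420.78

Monthly rate r = 10.8%/12 = 0.9% = 0.009.
Payoff takes n = ⌈−ln(1 − rB₀/P)/ln(1+r)⌉ = ⌈48.043⌉ = 49 payments; the last is $6.70.
Total paid = 48·$154.80 + $6.70 = $7,437.10.
Total interest = total paid − principal = $7,437.10 − $6,016.32 = $1,420.78.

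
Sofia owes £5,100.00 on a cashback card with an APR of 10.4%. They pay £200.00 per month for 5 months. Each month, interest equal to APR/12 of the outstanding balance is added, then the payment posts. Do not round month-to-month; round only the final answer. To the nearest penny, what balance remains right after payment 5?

Monthly rate r = 10.4%/12 = 0.866667% = 0.00866667.
Each month: B ← B·(1+r) − £200.00.
Month 1: interest £44.20; balance after payment £4,944.20.
Month 2: interest £42.85; balance after payment £4,787.05.
Month 3: interest £41.49; balance after payment £4,628.54.
Month 4: interest £40.11; balance after payment £4,468.65.
Month 5: interest £38.73; balance after payment £4,307.38.

£4,307.38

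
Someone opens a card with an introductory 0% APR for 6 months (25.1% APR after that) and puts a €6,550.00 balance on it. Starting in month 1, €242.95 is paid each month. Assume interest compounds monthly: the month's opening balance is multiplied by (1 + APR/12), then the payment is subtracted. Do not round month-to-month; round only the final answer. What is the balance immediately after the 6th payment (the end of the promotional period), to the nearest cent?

€5,092.30

Promo months 1–6 at r₀ = 0%/12 = 0; months 7+ at r₁ = 25.1%/12 = 0.0209167.
After month 6 (no interest yet): B = €6,550.00 − 6·€242.95 = €5,092.30.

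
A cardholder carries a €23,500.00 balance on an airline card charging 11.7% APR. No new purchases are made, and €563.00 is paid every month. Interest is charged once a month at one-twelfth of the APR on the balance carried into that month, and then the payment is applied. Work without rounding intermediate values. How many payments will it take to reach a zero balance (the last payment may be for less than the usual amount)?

54 months

Monthly rate r = 11.7%/12 = 0.975% = 0.00975.
Recurrence: B ← B·(1+r) − €563.00.
Month 1: interest €229.12; balance after payment €23,166.12.
Month 2: interest €225.87; balance after payment €22,828.99.
Closed form: n = −ln(1 − rB₀/P)/ln(1+r) = −ln(0.59303)/ln(1.00975) ≈ 53.852, so the balance reaches zero during payment 54.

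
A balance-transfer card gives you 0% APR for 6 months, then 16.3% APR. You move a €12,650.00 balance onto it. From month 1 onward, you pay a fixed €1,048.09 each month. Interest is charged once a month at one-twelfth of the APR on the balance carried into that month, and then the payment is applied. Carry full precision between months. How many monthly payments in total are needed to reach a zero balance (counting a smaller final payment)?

13 payments

Promo months 1–6 at r₀ = 0%/12 = 0; months 7+ at r₁ = 16.3%/12 = 0.0135833.
After month 6 (no interest yet): B = €12,650.00 − 6·€1,048.09 = €6,361.46.
Then at r₁ with €1,048.09/mo: n₂ = −ln(1 − r₁·B/P)/ln(1+r₁) ≈ 6.38 → 7 more payments.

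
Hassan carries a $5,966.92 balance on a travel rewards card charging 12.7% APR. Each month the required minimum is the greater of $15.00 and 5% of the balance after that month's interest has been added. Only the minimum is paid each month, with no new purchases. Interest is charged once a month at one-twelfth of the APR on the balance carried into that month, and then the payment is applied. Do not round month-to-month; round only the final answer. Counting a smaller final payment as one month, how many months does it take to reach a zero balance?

Monthly rate r = 12.7%/12 = 1.05833% = 0.0105833.
While 5% of the post-interest balance exceeds $15.00, each month B ← (B·(1+r))·(1 − 0.05), i.e. B shrinks by the factor (1+r)·0.95 = 0.96005.
This holds for months 1–74. Entering month 75 the balance is $292.17; 5% of the post-interest balance is now below $15.00, so the flat $15.00 minimum applies from here.
From month 75 a fixed $15.00 at rate r clears $292.17 in 22 more payments. Total: 74 + 22 = 96 months.

96 months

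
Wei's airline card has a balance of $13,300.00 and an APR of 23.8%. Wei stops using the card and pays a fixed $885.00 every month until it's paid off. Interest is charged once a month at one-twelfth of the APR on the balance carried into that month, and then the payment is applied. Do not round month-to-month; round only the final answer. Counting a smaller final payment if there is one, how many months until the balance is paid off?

Monthly rate r = 23.8%/12 = 1.98333% = 0.0198333.
Recurrence: B ← B·(1+r) − $885.00.
Month 1: interest $263.78; balance after payment $12,678.78.
Month 2: interest $251.46; balance after payment $12,045.25.
Closed form: n = −ln(1 − rB₀/P)/ln(1+r) = −ln(0.70194)/ln(1.01983) ≈ 18.020, so the balance reaches zero during payment 19.

19 months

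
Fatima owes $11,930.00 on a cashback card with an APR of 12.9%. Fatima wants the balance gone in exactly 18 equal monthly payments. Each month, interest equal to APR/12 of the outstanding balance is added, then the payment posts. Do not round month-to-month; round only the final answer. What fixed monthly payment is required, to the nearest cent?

Monthly rate r = 12.9%/12 = 1.075% = 0.01075.
Level-payment amortization: P = B₀·r / (1 − (1+r)^(−n)) = 11930.00·0.01075 / (1 − 1.01075^(−18)).
Denominator 1 − (1+r)^(−18) = 0.175078733.
P = 128.248 / 0.175078733 ≈ 732.51.

$732.51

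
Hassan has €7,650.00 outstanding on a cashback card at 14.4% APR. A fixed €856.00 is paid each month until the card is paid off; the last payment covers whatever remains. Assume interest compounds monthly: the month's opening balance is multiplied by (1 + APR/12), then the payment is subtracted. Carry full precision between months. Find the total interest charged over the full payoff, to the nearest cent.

Monthly rate r = 14.4%/12 = 1.2% = 0.012.
Payoff takes n = ⌈−ln(1 − rB₀/P)/ln(1+r)⌉ = ⌈9.510⌉ = 10 payments; the last is €437.85.
Total paid = 9·€856.00 + €437.85 = €8,141.85.
Total interest = total paid − principal = €8,141.85 − €7,650.00 = €491.85.

€491.85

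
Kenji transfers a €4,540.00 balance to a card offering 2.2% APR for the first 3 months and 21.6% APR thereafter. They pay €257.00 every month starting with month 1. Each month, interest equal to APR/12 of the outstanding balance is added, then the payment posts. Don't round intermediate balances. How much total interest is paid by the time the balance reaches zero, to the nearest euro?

€679

Promo months 1–3 at r₀ = 2.2%/12 = 0.00183333; months 4+ at r₁ = 21.6%/12 = 0.018.
After month 3: iterate B ← B·(1+r₀) − €257.00 for 3 months → €3,792.60.
Then at r₁ with €257.00/mo: n₂ = −ln(1 − r₁·B/P)/ln(1+r₁) ≈ 17.31 → 18 more payments.
Total paid = 20·€257.00 + €79.19 = €5,219.19; interest = €5,219.19 − €4,540.00 = €679.19.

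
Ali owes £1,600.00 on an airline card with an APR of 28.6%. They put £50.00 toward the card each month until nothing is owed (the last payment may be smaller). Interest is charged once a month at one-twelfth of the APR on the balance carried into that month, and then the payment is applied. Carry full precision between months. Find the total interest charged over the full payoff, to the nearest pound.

Monthly rate r = 28.6%/12 = 2.38333% = 0.0238333.
Payoff takes n = ⌈−ln(1 − rB₀/P)/ln(1+r)⌉ = ⌈61.064⌉ = 62 payments; the last is £3.24.
Total paid = 61·£50.00 + £3.24 = £3,053.24.
Total interest = total paid − principal = £3,053.24 − £1,600.00 = £1,453.24.

£1,453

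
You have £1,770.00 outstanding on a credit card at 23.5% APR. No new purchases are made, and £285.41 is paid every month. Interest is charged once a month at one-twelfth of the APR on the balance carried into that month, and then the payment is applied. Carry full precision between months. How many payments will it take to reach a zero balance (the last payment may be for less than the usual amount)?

Monthly rate r = 23.5%/12 = 1.95833% = 0.0195833.
Recurrence: B ← B·(1+r) − £285.41.
Month 1: interest £34.66; balance after payment £1,519.25.
Month 2: interest £29.75; balance after payment £1,263.59.
Closed form: n = −ln(1 − rB₀/P)/ln(1+r) = −ln(0.87855)/ln(1.01958) ≈ 6.676, so the balance reaches zero during payment 7.

7 payments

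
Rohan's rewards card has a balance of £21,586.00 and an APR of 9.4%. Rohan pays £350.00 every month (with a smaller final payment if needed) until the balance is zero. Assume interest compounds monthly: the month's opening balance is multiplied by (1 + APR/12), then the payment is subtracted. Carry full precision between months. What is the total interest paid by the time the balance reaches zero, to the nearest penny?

Monthly rate r = 9.4%/12 = 0.783333% = 0.00783333.
Payoff takes n = ⌈−ln(1 − rB₀/P)/ln(1+r)⌉ = ⌈84.577⌉ = 85 payments; the last is £202.14.
Total paid = 84·£350.00 + £202.14 = £29,602.14.
Total interest = total paid − principal = £29,602.14 − £21,586.00 = £8,016.14.

£8,016.14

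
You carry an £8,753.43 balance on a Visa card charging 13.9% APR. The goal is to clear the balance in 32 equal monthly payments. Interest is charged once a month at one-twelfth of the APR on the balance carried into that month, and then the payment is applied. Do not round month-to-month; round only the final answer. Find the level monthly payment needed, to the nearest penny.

Monthly rate r = 13.9%/12 = 1.15833% = 0.0115833.
Level-payment amortization: P = B₀·r / (1 − (1+r)^(−n)) = 8753.43·0.0115833 / (1 − 1.01158^(−32)).
Denominator 1 − (1+r)^(−32) = 0.308253918.
P = 101.394 / 0.308253918 ≈ 328.93.

£328.93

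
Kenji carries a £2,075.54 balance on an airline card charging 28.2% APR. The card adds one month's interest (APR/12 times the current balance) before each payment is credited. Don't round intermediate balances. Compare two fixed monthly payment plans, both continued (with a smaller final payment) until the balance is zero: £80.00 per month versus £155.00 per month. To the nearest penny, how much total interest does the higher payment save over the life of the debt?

Monthly rate r = 28.2%/12 = 2.35% = 0.0235.
At £80.00/mo: n = ⌈−ln(1 − rB₀/P)/ln(1+r)⌉ = 41 payments (last £40.49); total interest = total paid − £2,075.54 = £1,164.95.
At £155.00/mo: 17 payments (last £41.84); total interest £446.30.
Interest saved = £1,164.95 − £446.30 = £718.65.

£718.65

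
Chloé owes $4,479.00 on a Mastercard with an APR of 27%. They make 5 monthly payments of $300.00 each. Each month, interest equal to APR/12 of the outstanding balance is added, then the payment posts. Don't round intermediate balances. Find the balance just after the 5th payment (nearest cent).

$3,437.04

Monthly rate r = 27%/12 = 2.25% = 0.0225.
Each month: B ← B·(1+r) − $300.00.
Month 1: interest $100.78; balance after payment $4,279.78.
Month 2: interest $96.29; balance after payment $4,076.07.
Month 3: interest $91.71; balance after payment $3,867.78.
Month 4: interest $87.03; balance after payment $3,654.81.
Month 5: interest $82.23; balance after payment $3,437.04.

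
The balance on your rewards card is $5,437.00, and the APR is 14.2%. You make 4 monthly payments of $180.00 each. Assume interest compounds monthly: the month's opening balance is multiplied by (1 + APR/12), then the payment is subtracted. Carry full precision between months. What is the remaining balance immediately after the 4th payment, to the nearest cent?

$4,966.07

Monthly rate r = 14.2%/12 = 1.18333% = 0.0118333.
Each month: B ← B·(1+r) − $180.00.
Month 1: interest $64.34; balance after payment $5,321.34.
Month 2: interest $62.97; balance after payment $5,204.31.
Month 3: interest $61.58; balance after payment $5,085.89.
Month 4: interest $60.18; balance after payment $4,966.07.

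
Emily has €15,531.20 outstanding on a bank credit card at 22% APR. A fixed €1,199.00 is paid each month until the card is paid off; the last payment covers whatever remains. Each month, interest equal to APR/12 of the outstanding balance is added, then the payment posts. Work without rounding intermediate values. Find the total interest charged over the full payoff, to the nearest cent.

Monthly rate r = 22%/12 = 1.83333% = 0.0183333.
Payoff takes n = ⌈−ln(1 − rB₀/P)/ln(1+r)⌉ = ⌈14.924⌉ = 15 payments; the last is €1,108.50.
Total paid = 14·€1,199.00 + €1,108.50 = €17,894.50.
Total interest = total paid − principal = €17,894.50 − €15,531.20 = €2,363.30.

€2,363.30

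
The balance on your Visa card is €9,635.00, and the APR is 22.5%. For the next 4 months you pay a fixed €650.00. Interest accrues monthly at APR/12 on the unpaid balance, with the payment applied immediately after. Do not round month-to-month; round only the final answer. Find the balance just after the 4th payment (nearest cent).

Monthly rate r = 22.5%/12 = 1.875% = 0.01875.
Each month: B ← B·(1+r) − €650.00.
Month 1: interest €180.66; balance after payment €9,165.66.
Month 2: interest €171.86; balance after payment €8,687.51.
Month 3: interest €162.89; balance after payment €8,200.40.
Month 4: interest €153.76; balance after payment €7,704.16.

€7,704.16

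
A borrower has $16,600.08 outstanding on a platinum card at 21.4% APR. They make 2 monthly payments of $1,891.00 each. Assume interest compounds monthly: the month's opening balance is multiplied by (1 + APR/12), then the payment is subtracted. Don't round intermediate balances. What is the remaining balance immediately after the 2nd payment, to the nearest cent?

Monthly rate r = 21.4%/12 = 1.78333% = 0.0178333.
Each month: B ← B·(1+r) − $1,891.00.
Month 1: interest $296.03; balance after payment $15,005.11.
Month 2: interest $267.59; balance after payment $13,381.71.

$13,381.71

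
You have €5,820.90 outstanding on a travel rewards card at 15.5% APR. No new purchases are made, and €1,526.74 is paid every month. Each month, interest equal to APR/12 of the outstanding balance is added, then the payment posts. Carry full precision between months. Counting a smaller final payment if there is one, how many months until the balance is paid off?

4 payments

Monthly rate r = 15.5%/12 = 1.29167% = 0.0129167.
Recurrence: B ← B·(1+r) − €1,526.74.
Month 1: interest €75.19; balance after payment €4,369.35.
Month 2: interest €56.44; balance after payment €2,899.04.
Month 3: interest €37.45; balance after payment €1,409.75.
Month 4: interest €18.21; balance after payment €0.00.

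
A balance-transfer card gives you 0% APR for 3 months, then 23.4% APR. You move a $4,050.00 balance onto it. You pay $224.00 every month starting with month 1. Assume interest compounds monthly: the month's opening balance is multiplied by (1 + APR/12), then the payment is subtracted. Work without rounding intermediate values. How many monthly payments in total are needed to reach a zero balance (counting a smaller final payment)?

Promo months 1–3 at r₀ = 0%/12 = 0; months 4+ at r₁ = 23.4%/12 = 0.0195.
After month 3 (no interest yet): B = $4,050.00 − 3·$224.00 = $3,378.00.
Then at r₁ with $224.00/mo: n₂ = −ln(1 − r₁·B/P)/ln(1+r₁) ≈ 18.03 → 19 more payments.

22 payments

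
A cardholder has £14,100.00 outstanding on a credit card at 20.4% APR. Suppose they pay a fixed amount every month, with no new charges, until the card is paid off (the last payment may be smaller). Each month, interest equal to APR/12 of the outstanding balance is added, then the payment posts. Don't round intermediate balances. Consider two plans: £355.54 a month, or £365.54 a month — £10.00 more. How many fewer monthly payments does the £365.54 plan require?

3 fewer payments

Monthly rate r = 20.4%/12 = 1.7% = 0.017.
At £355.54/mo: n = ⌈−ln(1 − rB₀/P)/ln(1+r)⌉ = 67 payments (last £187.58); total interest = total paid − £14,100.00 = £9,553.22.
At £365.54/mo: 64 payments (last £95.27); total interest £9,024.29.
Payments saved = 67 − 64 = 3.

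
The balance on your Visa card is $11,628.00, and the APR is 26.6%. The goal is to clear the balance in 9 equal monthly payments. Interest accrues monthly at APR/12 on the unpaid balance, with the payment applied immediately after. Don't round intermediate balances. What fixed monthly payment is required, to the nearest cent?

$1,439.38

Monthly rate r = 26.6%/12 = 2.21667% = 0.0221667.
Level-payment amortization: P = B₀·r / (1 − (1+r)^(−n)) = 11628.00·0.0221667 / (1 − 1.02217^(−9)).
Denominator 1 − (1+r)^(−9) = 0.17907294.
P = 257.754 / 0.17907294 ≈ 1439.38.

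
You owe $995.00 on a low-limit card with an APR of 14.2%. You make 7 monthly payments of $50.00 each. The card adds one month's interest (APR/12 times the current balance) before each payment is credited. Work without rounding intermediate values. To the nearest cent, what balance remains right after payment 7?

$717.73

Monthly rate r = 14.2%/12 = 1.18333% = 0.0118333.
Each month: B ← B·(1+r) − $50.00.
Month 1: interest $11.77; balance after payment $956.77.
Month 2: interest $11.32; balance after payment $918.10.
Month 3: interest $10.86; balance after payment $878.96.
Month 4: interest $10.40; balance after payment $839.36.
Month 5: interest $9.93; balance after payment $799.29.
Month 6: interest $9.46; balance after payment $758.75.
Month 7: interest $8.98; balance after payment $717.73.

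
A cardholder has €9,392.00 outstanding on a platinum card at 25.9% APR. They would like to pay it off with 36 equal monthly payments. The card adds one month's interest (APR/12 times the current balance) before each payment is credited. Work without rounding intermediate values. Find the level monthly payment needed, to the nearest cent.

Monthly rate r = 25.9%/12 = 2.15833% = 0.0215833.
Level-payment amortization: P = B₀·r / (1 − (1+r)^(−n)) = 9392.00·0.0215833 / (1 − 1.02158^(−36)).
Denominator 1 − (1+r)^(−36) = 0.536400204.
P = 202.711 / 0.536400204 ≈ 377.91.

€377.91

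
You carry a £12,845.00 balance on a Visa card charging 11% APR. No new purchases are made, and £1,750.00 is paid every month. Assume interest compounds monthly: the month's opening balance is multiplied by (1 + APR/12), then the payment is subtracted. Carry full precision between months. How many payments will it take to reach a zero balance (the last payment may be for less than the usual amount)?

8 payments

Monthly rate r = 11%/12 = 0.916667% = 0.00916667.
Recurrence: B ← B·(1+r) − £1,750.00.
Month 1: interest £117.75; balance after payment £11,212.75.
Month 2: interest £102.78; balance after payment £9,565.53.
Closed form: n = −ln(1 − rB₀/P)/ln(1+r) = −ln(0.93272)/ln(1.00917) ≈ 7.633, so the balance reaches zero during payment 8.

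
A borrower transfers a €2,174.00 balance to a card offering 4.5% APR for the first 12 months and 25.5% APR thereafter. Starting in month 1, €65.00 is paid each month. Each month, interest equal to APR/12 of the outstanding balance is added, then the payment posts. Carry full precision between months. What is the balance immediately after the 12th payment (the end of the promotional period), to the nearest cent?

Promo months 1–12 at r₀ = 4.5%/12 = 0.00375; months 13+ at r₁ = 25.5%/12 = 0.02125.
After month 12: iterate B ← B·(1+r₀) − €65.00 for 12 months → €1,477.58.

€1,477.58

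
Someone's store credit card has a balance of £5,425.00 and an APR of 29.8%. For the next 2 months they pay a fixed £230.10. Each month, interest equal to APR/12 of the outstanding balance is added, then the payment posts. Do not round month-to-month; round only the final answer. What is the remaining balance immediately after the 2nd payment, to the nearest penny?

£5,231.87

Monthly rate r = 29.8%/12 = 2.48333% = 0.0248333.
Each month: B ← B·(1+r) − £230.10.
Month 1: interest £134.72; balance after payment £5,329.62.
Month 2: interest £132.35; balance after payment £5,231.87.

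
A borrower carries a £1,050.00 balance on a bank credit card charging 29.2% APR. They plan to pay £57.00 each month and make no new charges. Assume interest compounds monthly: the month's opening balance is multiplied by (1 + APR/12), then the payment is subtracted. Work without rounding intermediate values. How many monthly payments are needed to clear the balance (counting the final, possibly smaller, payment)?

25 payments

Monthly rate r = 29.2%/12 = 2.43333% = 0.0243333.
Recurrence: B ← B·(1+r) − £57.00.
Month 1: interest £25.55; balance after payment £1,018.55.
Month 2: interest £24.78; balance after payment £986.33.
Closed form: n = −ln(1 − rB₀/P)/ln(1+r) = −ln(0.55175)/ln(1.02433) ≈ 24.734, so the balance reaches zero during payment 25.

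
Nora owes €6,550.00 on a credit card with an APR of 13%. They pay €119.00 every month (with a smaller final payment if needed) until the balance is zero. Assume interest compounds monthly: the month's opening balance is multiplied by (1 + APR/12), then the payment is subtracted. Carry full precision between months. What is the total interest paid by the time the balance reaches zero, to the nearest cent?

€3,467.62

Monthly rate r = 13%/12 = 1.08333% = 0.0108333.
Payoff takes n = ⌈−ln(1 − rB₀/P)/ln(1+r)⌉ = ⌈84.181⌉ = 85 payments; the last is €21.62.
Total paid = 84·€119.00 + €21.62 = €10,017.62.
Total interest = total paid − principal = €10,017.62 − €6,550.00 = €3,467.62.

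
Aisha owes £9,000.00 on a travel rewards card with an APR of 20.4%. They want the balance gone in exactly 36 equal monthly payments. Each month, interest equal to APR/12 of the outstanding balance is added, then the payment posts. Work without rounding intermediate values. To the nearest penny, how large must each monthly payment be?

Monthly rate r = 20.4%/12 = 1.7% = 0.017.
Level-payment amortization: P = B₀·r / (1 − (1+r)^(−n)) = 9000.00·0.017 / (1 − 1.017^(−36)).
Denominator 1 − (1+r)^(−36) = 0.454938264.
P = 153 / 0.454938264 ≈ 336.31.

£336.31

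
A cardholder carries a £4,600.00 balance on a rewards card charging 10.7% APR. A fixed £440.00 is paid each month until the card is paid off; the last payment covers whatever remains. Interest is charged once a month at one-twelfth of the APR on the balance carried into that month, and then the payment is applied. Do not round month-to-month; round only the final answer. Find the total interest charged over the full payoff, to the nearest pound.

£250

Monthly rate r = 10.7%/12 = 0.891667% = 0.00891667.
Payoff takes n = ⌈−ln(1 − rB₀/P)/ln(1+r)⌉ = ⌈11.023⌉ = 12 payments; the last is £10.28.
Total paid = 11·£440.00 + £10.28 = £4,850.28.
Total interest = total paid − principal = £4,850.28 − £4,600.00 = £250.28.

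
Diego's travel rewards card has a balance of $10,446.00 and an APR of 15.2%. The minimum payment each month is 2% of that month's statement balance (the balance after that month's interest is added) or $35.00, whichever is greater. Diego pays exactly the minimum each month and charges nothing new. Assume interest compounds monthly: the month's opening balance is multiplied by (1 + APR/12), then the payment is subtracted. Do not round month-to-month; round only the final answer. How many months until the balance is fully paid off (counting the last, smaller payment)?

Monthly rate r = 15.2%/12 = 1.26667% = 0.0126667.
While 2% of the post-interest balance exceeds $35.00, each month B ← (B·(1+r))·(1 − 0.02), i.e. B shrinks by the factor (1+r)·0.98 = 0.99241.
This holds for months 1–237. Entering month 238 the balance is $1,718.28; 2% of the post-interest balance is now below $35.00, so the flat $35.00 minimum applies from here.
From month 238 a fixed $35.00 at rate r clears $1,718.28 in 78 more payments. Total: 237 + 78 = 315 months.

315 months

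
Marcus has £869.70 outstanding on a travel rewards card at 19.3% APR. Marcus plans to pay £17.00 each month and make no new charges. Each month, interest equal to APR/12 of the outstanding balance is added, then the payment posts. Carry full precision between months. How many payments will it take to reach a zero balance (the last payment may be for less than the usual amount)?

109 payments

Monthly rate r = 19.3%/12 = 1.60833% = 0.0160833.
Recurrence: B ← B·(1+r) − £17.00.
Month 1: interest £13.99; balance after payment £866.69.
Month 2: interest £13.94; balance after payment £863.63.
Closed form: n = −ln(1 − rB₀/P)/ln(1+r) = −ln(0.1772)/ln(1.01608) ≈ 108.459, so the balance reaches zero during payment 109.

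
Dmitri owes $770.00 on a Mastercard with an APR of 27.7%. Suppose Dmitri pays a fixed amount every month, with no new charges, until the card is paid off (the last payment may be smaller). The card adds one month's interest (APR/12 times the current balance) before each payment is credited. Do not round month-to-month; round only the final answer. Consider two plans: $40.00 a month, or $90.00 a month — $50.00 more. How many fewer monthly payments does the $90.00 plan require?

16 fewer payments

Monthly rate r = 27.7%/12 = 2.30833% = 0.0230833.
At $40.00/mo: n = ⌈−ln(1 − rB₀/P)/ln(1+r)⌉ = 26 payments (last $30.06); total interest = total paid − $770.00 = $260.06.
At $90.00/mo: 10 payments (last $57.91); total interest $97.91.
Payments saved = 26 − 10 = 16.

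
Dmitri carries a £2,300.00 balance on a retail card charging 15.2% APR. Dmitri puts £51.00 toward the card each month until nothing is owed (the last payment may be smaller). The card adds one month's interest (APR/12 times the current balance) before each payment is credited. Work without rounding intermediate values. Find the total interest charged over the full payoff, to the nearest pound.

£1,131

Monthly rate r = 15.2%/12 = 1.26667% = 0.0126667.
Payoff takes n = ⌈−ln(1 − rB₀/P)/ln(1+r)⌉ = ⌈67.280⌉ = 68 payments; the last is £14.35.
Total paid = 67·£51.00 + £14.35 = £3,431.35.
Total interest = total paid − principal = £3,431.35 − £2,300.00 = £1,131.35.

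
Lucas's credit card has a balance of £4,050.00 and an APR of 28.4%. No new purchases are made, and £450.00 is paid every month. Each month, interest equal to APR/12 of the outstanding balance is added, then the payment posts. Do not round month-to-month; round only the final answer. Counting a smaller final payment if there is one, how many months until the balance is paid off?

Monthly rate r = 28.4%/12 = 2.36667% = 0.0236667.
Recurrence: B ← B·(1+r) − £450.00.
Month 1: interest £95.85; balance after payment £3,695.85.
Month 2: interest £87.47; balance after payment £3,333.32.
Closed form: n = −ln(1 − rB₀/P)/ln(1+r) = −ln(0.787)/ln(1.02367) ≈ 10.240, so the balance reaches zero during payment 11.

11 months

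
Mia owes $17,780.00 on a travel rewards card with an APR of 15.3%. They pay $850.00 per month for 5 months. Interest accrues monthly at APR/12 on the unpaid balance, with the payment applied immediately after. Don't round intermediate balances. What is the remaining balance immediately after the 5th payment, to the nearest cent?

Monthly rate r = 15.3%/12 = 1.275% = 0.01275.
Each month: B ← B·(1+r) − $850.00.
Month 1: interest $226.70; balance after payment $17,156.69.
Month 2: interest $218.75; balance after payment $16,525.44.
Month 3: interest $210.70; balance after payment $15,886.14.
Month 4: interest $202.55; balance after payment $15,238.69.
Month 5: interest $194.29; balance after payment $14,582.98.

$14,582.98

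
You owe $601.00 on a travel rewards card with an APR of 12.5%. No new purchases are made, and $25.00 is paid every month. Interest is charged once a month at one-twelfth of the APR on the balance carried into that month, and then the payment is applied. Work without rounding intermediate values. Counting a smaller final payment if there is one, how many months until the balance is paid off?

28 payments

Monthly rate r = 12.5%/12 = 1.04167% = 0.0104167.
Recurrence: B ← B·(1+r) − $25.00.
Month 1: interest $6.26; balance after payment $582.26.
Month 2: interest $6.07; balance after payment $563.33.
Closed form: n = −ln(1 − rB₀/P)/ln(1+r) = −ln(0.74958)/ln(1.01042) ≈ 27.815, so the balance reaches zero during payment 28.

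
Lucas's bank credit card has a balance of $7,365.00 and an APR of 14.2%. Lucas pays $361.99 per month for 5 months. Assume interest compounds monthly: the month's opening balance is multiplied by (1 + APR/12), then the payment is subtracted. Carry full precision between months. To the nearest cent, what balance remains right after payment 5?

Monthly rate r = 14.2%/12 = 1.18333% = 0.0118333.
Each month: B ← B·(1+r) − $361.99.
Month 1: interest $87.15; balance after payment $7,090.16.
Month 2: interest $83.90; balance after payment $6,812.07.
Month 3: interest $80.61; balance after payment $6,530.69.
Month 4: interest $77.28; balance after payment $6,245.98.
Month 5: interest $73.91; balance after payment $5,957.90.

$5,957.90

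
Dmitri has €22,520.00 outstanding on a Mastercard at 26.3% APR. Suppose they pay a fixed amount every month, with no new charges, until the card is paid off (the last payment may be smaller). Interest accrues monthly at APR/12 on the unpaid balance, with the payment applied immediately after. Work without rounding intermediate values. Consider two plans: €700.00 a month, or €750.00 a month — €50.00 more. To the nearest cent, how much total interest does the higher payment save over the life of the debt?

€2,299.78

Monthly rate r = 26.3%/12 = 2.19167% = 0.0219167.
At €700.00/mo: n = ⌈−ln(1 − rB₀/P)/ln(1+r)⌉ = 57 payments (last €227.99); total interest = total paid − €22,520.00 = €16,907.99.
At €750.00/mo: 50 payments (last €378.21); total interest €14,608.21.
Interest saved = €16,907.99 − €14,608.21 = €2,299.78.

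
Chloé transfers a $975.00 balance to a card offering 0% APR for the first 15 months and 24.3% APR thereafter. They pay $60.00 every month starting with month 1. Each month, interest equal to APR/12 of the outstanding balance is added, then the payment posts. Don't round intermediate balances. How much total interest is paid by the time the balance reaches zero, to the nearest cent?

$1.85

Promo months 1–15 at r₀ = 0%/12 = 0; months 16+ at r₁ = 24.3%/12 = 0.02025.
After month 15 (no interest yet): B = $975.00 − 15·$60.00 = $75.00.
Then at r₁ with $60.00/mo: n₂ = −ln(1 − r₁·B/P)/ln(1+r₁) ≈ 1.28 → 2 more payments.
Total paid = 16·$60.00 + $16.85 = $976.85; interest = $976.85 − $975.00 = $1.85.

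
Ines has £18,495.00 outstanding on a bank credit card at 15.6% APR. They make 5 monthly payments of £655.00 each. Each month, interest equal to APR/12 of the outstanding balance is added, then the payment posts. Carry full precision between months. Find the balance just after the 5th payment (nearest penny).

Monthly rate r = 15.6%/12 = 1.3% = 0.013.
Each month: B ← B·(1+r) − £655.00.
Month 1: interest £240.44; balance after payment £18,080.44.
Month 2: interest £235.05; balance after payment £17,660.48.
Month 3: interest £229.59; balance after payment £17,235.07.
Month 4: interest £224.06; balance after payment £16,804.12.
Month 5: interest £218.45; balance after payment £16,367.58.

£16,367.58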